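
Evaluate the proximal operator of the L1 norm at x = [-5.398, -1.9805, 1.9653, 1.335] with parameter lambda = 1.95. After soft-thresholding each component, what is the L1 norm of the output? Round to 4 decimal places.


Soft-thresholding with lambda = 1.95:
prox(-5.398) = sign(-5.398)*max(|-5.398| - 1.95, 0) = -3.448
prox(-1.9805) = sign(-1.9805)*max(|-1.9805| - 1.95, 0) = -0.0305
prox(1.9653) = sign(1.9653)*max(|1.9653| - 1.95, 0) = 0.0153
prox(1.335) = sign(1.335)*max(|1.335| - 1.95, 0) = 0.0
prox(x) = [-3.448, -0.0305, 0.0153, 0.0]
||prox(x)||_1 = 3.448 + 0.0305 + 0.0153 + 0.0 = 3.4938


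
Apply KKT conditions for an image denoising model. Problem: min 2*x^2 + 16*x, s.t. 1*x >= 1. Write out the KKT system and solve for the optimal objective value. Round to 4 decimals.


Step 1: Try lambda = 0 (constraint inactive).
x_unc = -16/(2*2) = -4.0
Check: 1*-4.0 = -4.0 < 1 -- violated!
Step 2: Constraint must be active: 1*x = 1
x* = 1/1 = 1.0
lambda = (2*2*1.0 + 16)/1 = 20.0
Step 3: Compute optimal value.
f(x*) = 2*1.0^2 + 16*1.0 = 18.0


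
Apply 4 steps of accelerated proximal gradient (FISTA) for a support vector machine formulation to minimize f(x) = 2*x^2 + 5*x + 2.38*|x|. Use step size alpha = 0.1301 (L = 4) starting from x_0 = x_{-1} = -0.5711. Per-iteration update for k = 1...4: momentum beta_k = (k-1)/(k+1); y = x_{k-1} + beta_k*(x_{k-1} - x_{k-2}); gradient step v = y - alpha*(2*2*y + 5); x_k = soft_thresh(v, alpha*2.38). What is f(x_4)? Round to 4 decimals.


FISTA on f(x) = 2*x^2 + 5*x + 2.38*|x|
L = 4, alpha = 0.1301
Iteration 1: beta = 0.0, y = -0.5711 + 0.0*(-0.5711 + 0.5711) = -0.5711
  grad(y) = 2.7156, v = y - alpha*grad = -0.9244
  prox(v) = soft_thresh(-0.9244, 0.3096) = -0.6148
Iteration 2: beta = 0.3333, y = -0.6148 + 0.3333*(-0.6148 + 0.5711) = -0.6293
  grad(y) = 2.4827, v = y - alpha*grad = -0.9523
  prox(v) = soft_thresh(-0.9523, 0.3096) = -0.6427
Iteration 3: beta = 0.5, y = -0.6427 + 0.5*(-0.6427 + 0.6148) = -0.6566
  grad(y) = 2.3734, v = y - alpha*grad = -0.9654
  prox(v) = soft_thresh(-0.9654, 0.3096) = -0.6558
Iteration 4: beta = 0.6, y = -0.6558 + 0.6*(-0.6558 + 0.6427) = -0.6637
  grad(y) = 2.3454, v = y - alpha*grad = -0.9688
  prox(v) = soft_thresh(-0.9688, 0.3096) = -0.6591
f(x_4) = 2*(-0.6591)^2 + 5*(-0.6591) + 2.38*|-0.6591| = -0.858


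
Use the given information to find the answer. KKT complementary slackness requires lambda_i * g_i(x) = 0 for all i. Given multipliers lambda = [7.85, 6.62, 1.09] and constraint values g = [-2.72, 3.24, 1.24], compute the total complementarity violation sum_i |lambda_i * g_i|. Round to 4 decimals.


KKT complementary slackness check:
lambda_1 * g_1 = 7.85 * -2.72 = -21.352
lambda_2 * g_2 = 6.62 * 3.24 = 21.4488
lambda_3 * g_3 = 1.09 * 1.24 = 1.3516
Total violation = 21.352 + 21.4488 + 1.3516 = 44.1524


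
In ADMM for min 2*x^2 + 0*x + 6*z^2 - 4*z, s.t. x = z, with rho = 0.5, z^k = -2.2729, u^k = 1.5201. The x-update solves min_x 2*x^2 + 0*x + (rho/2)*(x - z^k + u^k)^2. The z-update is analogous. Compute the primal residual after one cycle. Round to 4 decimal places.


ADMM iteration with rho = 0.5, z^k = -2.2729, u^k = 1.5201
Step 1: x-update.
Minimize 2*x^2 + 0*x + (0.5/2)*(x + 2.2729 + 1.5201)^2
FOC: (2*2 + 0.5)*x = 0 + 0.5*(-2.2729 - 1.5201)
x^{k+1} = -0.4214
Step 2: z-update.
Minimize 6*z^2 - 4*z + (0.5/2)*(-0.4214 - z + 1.5201)^2
FOC: (2*6 + 0.5)*z = 4 + 0.5*(-0.4214 + 1.5201)
z^{k+1} = 0.3639
Step 3: u-update.
u^{k+1} = 1.5201 - 0.4214 - 0.3639 = 0.7347
Step 4: Primal residual = |-0.4214 - 0.3639| = 0.7854


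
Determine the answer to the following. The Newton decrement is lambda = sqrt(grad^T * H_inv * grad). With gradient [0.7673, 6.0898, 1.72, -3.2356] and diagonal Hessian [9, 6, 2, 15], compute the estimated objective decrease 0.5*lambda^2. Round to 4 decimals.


Step 1: H is diagonal, so H^(-1) * g = [0.0853, 1.015, 0.86, -0.2157].
Step 2: g^T H^(-1) g = sum_i g_i^2 / H_ii
  = (0.7673)^2/9 + (6.0898)^2/6 + (1.72)^2/2 + (-3.2356)^2/15
  = 0.0654 + 6.1809 + 1.4792 + 0.6979 = 8.4235
Step 3: Objective decrease = 0.5 * g^T H^(-1) g = 4.2118


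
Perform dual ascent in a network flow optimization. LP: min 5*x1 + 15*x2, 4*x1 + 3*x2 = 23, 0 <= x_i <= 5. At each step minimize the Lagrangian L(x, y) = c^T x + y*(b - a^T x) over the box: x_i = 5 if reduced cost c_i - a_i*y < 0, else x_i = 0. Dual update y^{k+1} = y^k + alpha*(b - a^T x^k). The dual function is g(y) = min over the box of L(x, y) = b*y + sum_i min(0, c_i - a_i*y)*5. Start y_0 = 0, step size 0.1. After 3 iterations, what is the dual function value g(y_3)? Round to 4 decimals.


Dual ascent for LP: min 5*x1 + 15*x2, 4*x1 + 3*x2 = 23, 0 <= x_i <= 5
Step 1: y^k = 0.0, reduced costs: (5.0, 15.0)
  x^k = (0.0, 0.0), subgradient = b - a^T x = 23.0
  y^{k+1} = 0.0 + 0.1*23.0 = 2.3
Step 2: y^k = 2.3, reduced costs: (-4.2, 8.1)
  x^k = (5.0, 0.0), subgradient = b - a^T x = 3.0
  y^{k+1} = 2.3 + 0.1*3.0 = 2.6
Step 3: y^k = 2.6, reduced costs: (-5.4, 7.2)
  x^k = (5.0, 0.0), subgradient = b - a^T x = 3.0
  y^{k+1} = 2.6 + 0.1*3.0 = 2.9
Dual objective at y_3 = 2.9: reduced costs (-6.6, 6.3), box minimizer x = (5.0, 0.0)
g(y_3) = b*y + (c1 - a1*y)*x1 + (c2 - a2*y)*x2 = 23*2.9 + (-6.6)*5.0 + 6.3*0.0 = 66.7 - 33.0 + 0.0 = 33.7


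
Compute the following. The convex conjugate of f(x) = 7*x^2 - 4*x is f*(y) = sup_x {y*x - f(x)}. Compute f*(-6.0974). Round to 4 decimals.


f*(y) = sup_x {y*x - a*x^2 - b*x} = sup_x {(y-b)*x - a*x^2}
FOC: (y - b) - 2a*x = 0 => x* = (y - b)/(2a)
x* = (-6.0974 + 4)/(2*7) = -0.1498
f*(-6.0974) = (y-b)^2/(4a) = (-6.0974 + 4)^2/(4*7)
= 4.3991/28 = 0.1571


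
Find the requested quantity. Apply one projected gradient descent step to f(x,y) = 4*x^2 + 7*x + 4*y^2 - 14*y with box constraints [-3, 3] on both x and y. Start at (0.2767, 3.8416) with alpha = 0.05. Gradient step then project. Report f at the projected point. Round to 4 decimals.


Step 1: Compute gradient at (0.2767, 3.8416).
grad_x = 2*4*0.2767 + 7 = 9.2136
grad_y = 2*4*3.8416 - 14 = 16.7328
Step 2: Gradient step.
x_raw = 0.2767 - 0.05*9.2136 = -0.184
y_raw = 3.8416 - 0.05*16.7328 = 3.005
Step 3: Project onto [-3, 3].
x_proj = clip(-0.184) = -0.184
y_proj = clip(3.005) = 3.0
Step 4: Evaluate f.
f(-0.184, 3.0) = -7.1525


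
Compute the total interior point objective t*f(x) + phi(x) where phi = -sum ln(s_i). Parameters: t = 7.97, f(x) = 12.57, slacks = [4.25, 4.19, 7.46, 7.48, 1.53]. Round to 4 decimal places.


Step 1: Compute log-barrier.
ln values: [1.4469, 1.4327, 2.0096, 2.0122, 0.4253]
phi = -(1.4469 + 1.4327 + 2.0096 + 2.0122 + 0.4253) = -7.3267
Step 2: Compute augmented objective.
t*f(x) = 7.97*12.57 = 100.1829
Total = 100.1829 - 7.3267 = 92.8562


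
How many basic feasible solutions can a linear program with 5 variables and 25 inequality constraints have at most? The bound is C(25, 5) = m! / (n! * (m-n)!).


Each vertex corresponds to some choice of n active constraints out of m, so the number of vertices is at most C(m, n) = m! / (n!(m-n)!).
m = 25, n = 5
Numerator: 25 * 24 * 23 * 22 * 21
Denominator: 5! = 120
C(25, 5) = 53130


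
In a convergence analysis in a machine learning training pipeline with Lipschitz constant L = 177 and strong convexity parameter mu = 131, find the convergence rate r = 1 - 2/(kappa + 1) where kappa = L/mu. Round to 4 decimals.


Step 1: Compute the condition number.
kappa = L/mu = 177/131 = 1.3511
Step 2: Compute the convergence rate.
r = 1 - 2/(kappa + 1) = 1 - 2*mu/(L + mu) = (L - mu)/(L + mu) = 46/308 = 0.1494


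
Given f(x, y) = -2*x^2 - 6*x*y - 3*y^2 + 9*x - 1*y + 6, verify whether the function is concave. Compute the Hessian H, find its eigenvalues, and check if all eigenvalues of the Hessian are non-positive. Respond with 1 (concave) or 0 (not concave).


The Hessian of f(x,y) = -2*x^2 - 6*x*y - 3*y^2 + 9*x - 1*y + 6 is:
H = [[-4, -6], [-6, -6]]
Trace = -4 - 6 = -10
Determinant = -4*-6 - (-6)^2 = -12
Discriminant = (-10)^2 - 4*-12 = 148.0
Eigenvalues: lambda_1 = -11.0828, lambda_2 = 1.0828
The function is not concave.

0


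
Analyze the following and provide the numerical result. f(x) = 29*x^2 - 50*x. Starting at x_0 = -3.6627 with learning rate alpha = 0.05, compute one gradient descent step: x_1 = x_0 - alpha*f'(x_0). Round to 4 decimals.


We compute the gradient at x_0 and apply the update.
f'(x) = 58*x - 50
f'(-3.6627) = 58*-3.6627 - 50 = -262.4366
x_1 = -3.6627 - 0.05*-262.4366 = 9.4591


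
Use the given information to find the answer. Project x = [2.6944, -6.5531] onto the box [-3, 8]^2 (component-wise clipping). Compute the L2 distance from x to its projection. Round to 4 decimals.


Project each component onto [-3, 8].
clip(2.6944) = 2.6944, clip(-6.5531) = -3.0
Projection = [2.6944, -3.0]
Squared diffs: [0.0, 12.6245]
Distance = sqrt(12.6245) = 3.5531


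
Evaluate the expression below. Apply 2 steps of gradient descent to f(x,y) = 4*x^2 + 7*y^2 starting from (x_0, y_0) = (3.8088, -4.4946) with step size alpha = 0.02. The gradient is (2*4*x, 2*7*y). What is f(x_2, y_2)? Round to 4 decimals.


Gradient descent on f(x,y) = 4*x^2 + 7*y^2.
Starting point: (3.8088, -4.4946), alpha = 0.02
Step 1: grad_x = 2*4*3.8088 = 30.4704, grad_y = 2*7*-4.4946 = -62.9244
  x_1 = 3.8088 - 0.02*30.4704 = 3.1994
  y_1 = -4.4946 - 0.02*-62.9244 = -3.2361
Step 2: grad_x = 2*4*3.1994 = 25.5951, grad_y = 2*7*-3.2361 = -45.3056
  x_2 = 3.1994 - 0.02*25.5951 = 2.6875
  y_2 = -3.2361 - 0.02*-45.3056 = -2.33
f(2.6875, -2.33) = 4*2.6875^2 + 7*(-2.33)^2 = 66.8927


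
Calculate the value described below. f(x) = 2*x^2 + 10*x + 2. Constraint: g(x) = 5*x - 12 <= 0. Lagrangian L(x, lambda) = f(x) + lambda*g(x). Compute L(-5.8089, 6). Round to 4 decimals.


Step 1: Evaluate f(x).
f(-5.8089) = 2*(-5.8089)^2 + 10*(-5.8089) + 2 = 11.3976
Step 2: Evaluate g(x).
g(-5.8089) = 5*-5.8089 - 12 = -41.0445
Step 3: Compute Lagrangian.
L = 11.3976 + 6*-41.0445 = -234.8694


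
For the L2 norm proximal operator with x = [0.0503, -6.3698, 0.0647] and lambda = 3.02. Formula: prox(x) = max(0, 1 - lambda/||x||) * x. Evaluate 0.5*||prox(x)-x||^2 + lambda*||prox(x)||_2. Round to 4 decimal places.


Step 1: Compute ||x||.
||x|| = 6.3703
Step 2: Compute scaling factor.
scale = max(0, 1 - 3.02/6.3703) = 0.5259
Step 3: prox(x) = [0.0265, -3.35, 0.034]
||prox(x)|| = 3.3503
Step 4: Proximal objective.
0.5*||prox-x||^2 = 4.5602
lambda*||prox|| = 10.1179
Total = 14.6782


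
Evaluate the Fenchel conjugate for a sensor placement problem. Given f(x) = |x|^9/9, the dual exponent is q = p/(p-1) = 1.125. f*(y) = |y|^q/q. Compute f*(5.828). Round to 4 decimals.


The conjugate exponent q satisfies 1/p + 1/q = 1.
p = 9, so q = 9/(9 - 1) = 1.125
|y|^q = 5.828^1.125 = 7.2646
f*(5.828) = 7.2646 / 1.125 = 6.4574


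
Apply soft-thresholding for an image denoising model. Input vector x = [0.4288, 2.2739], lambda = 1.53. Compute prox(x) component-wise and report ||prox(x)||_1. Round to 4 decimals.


Soft-thresholding with lambda = 1.53:
prox(0.4288) = sign(0.4288)*max(|0.4288| - 1.53, 0) = 0.0
prox(2.2739) = sign(2.2739)*max(|2.2739| - 1.53, 0) = 0.7439
prox(x) = [0.0, 0.7439]
||prox(x)||_1 = 0.0 + 0.7439 = 0.7439


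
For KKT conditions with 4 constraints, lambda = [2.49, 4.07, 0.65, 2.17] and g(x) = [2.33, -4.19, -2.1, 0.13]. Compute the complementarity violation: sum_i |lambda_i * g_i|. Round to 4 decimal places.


KKT complementary slackness check:
lambda_1 * g_1 = 2.49 * 2.33 = 5.8017
lambda_2 * g_2 = 4.07 * -4.19 = -17.0533
lambda_3 * g_3 = 0.65 * -2.1 = -1.365
lambda_4 * g_4 = 2.17 * 0.13 = 0.2821
Total violation = 5.8017 + 17.0533 + 1.365 + 0.2821 = 24.5021


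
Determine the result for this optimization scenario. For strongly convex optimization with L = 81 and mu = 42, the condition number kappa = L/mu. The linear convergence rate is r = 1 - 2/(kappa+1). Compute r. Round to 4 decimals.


Step 1: Compute the condition number.
kappa = L/mu = 81/42 = 1.9286
Step 2: Compute the convergence rate.
r = 1 - 2/(kappa + 1) = 1 - 2*mu/(L + mu) = (L - mu)/(L + mu) = 39/123 = 0.3171


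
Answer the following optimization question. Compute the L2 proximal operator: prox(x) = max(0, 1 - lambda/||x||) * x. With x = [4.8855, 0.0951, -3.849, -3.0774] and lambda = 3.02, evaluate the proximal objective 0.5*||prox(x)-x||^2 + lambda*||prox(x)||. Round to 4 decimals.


Step 1: Compute ||x||.
||x|| = 6.9399
Step 2: Compute scaling factor.
scale = max(0, 1 - 3.02/6.9399) = 0.5648
Step 3: prox(x) = [2.7595, 0.0537, -2.1741, -1.7382]
||prox(x)|| = 3.9199
Step 4: Proximal objective.
0.5*||prox-x||^2 = 4.5602
lambda*||prox|| = 11.8381
Total = 16.3983


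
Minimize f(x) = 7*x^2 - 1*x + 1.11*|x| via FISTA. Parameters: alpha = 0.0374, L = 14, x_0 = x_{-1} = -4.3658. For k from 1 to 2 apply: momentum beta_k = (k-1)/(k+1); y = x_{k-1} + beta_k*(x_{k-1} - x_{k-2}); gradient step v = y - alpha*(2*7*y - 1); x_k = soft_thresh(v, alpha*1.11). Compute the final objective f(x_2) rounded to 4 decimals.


FISTA on f(x) = 7*x^2 - 1*x + 1.11*|x|
L = 14, alpha = 0.0374
Iteration 1: beta = 0.0, y = -4.3658 + 0.0*(-4.3658 + 4.3658) = -4.3658
  grad(y) = -62.1212, v = y - alpha*grad = -2.0425
  prox(v) = soft_thresh(-2.0425, 0.0415) = -2.001
Iteration 2: beta = 0.3333, y = -2.001 + 0.3333*(-2.001 + 4.3658) = -1.2127
  grad(y) = -17.9774, v = y - alpha*grad = -0.5403
  prox(v) = soft_thresh(-0.5403, 0.0415) = -0.4988
f(x_2) = 7*(-0.4988)^2 - 1*(-0.4988) + 1.11*|-0.4988| = 2.7941


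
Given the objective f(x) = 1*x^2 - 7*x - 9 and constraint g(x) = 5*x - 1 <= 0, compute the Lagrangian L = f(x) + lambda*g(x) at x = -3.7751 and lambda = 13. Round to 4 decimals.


Step 1: Evaluate f(x).
f(-3.7751) = 1*(-3.7751)^2 - 7*(-3.7751) - 9 = 31.6771
Step 2: Evaluate g(x).
g(-3.7751) = 5*-3.7751 - 1 = -19.8755
Step 3: Compute Lagrangian.
L = 31.6771 + 13*-19.8755 = -226.7044


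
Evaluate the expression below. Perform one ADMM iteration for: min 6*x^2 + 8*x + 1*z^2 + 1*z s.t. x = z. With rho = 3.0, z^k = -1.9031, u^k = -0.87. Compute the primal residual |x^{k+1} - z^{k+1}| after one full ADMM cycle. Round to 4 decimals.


ADMM iteration with rho = 3.0, z^k = -1.9031, u^k = -0.87
Step 1: x-update.
Minimize 6*x^2 + 8*x + (3.0/2)*(x + 1.9031 - 0.87)^2
FOC: (2*6 + 3.0)*x = -8 + 3.0*(-1.9031 + 0.87)
x^{k+1} = -0.74
Step 2: z-update.
Minimize 1*z^2 + 1*z + (3.0/2)*(-0.74 - z - 0.87)^2
FOC: (2*1 + 3.0)*z = -1 + 3.0*(-0.74 - 0.87)
z^{k+1} = -1.166
Step 3: u-update.
u^{k+1} = -0.87 - 0.74 + 1.166 = -0.444
Step 4: Primal residual = |-0.74 + 1.166| = 0.426


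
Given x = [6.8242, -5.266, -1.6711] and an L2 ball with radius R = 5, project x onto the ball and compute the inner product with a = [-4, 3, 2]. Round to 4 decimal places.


Step 1: Compute ||x|| (intermediates to 6 decimals).
||x|| = sqrt(6.8242^2 + (-5.266)^2 + (-1.6711)^2) = 8.780264
Step 2: Project.
Since ||x|| > R, scale = R/||x|| = 5/8.780264 = 0.569459, proj(x) = scale * x
proj(x) = [3.886102, -2.998771, -0.951623]
Step 3: Dot product.
a^T * proj(x) = -4*3.886102 + 3*(-2.998771) + 2*(-0.951623) = -26.444


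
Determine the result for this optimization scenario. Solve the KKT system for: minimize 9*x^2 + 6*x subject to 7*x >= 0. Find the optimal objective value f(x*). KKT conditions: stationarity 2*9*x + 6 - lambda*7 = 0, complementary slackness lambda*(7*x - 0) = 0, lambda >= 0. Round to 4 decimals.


Step 1: Try lambda = 0 (constraint inactive).
x_unc = -6/(2*9) = -0.3333
Check: 7*-0.3333 = -2.3331 < 0 -- violated!
Step 2: Constraint must be active: 7*x = 0
x* = 0/7 = 0.0
lambda = (2*9*0.0 + 6)/7 = 0.8571
Step 3: Compute optimal value.
f(x*) = 9*0.0^2 + 6*0.0 = 0.0


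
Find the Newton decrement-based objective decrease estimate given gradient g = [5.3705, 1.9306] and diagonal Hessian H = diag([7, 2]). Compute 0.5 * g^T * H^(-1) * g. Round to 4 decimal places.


Step 1: H is diagonal, so H^(-1) * g = [0.7672, 0.9653].
Step 2: g^T H^(-1) g = sum_i g_i^2 / H_ii
  = (5.3705)^2/7 + (1.9306)^2/2
  = 4.1203 + 1.8636 = 5.9839
Step 3: Objective decrease = 0.5 * g^T H^(-1) g = 2.992


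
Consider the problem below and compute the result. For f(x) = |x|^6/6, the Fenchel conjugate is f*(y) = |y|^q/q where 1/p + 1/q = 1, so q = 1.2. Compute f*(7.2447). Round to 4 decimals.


The conjugate exponent q satisfies 1/p + 1/q = 1.
p = 6, so q = 6/(6 - 1) = 1.2
|y|^q = 7.2447^1.2 = 10.7653
f*(7.2447) = 10.7653 / 1.2 = 8.971


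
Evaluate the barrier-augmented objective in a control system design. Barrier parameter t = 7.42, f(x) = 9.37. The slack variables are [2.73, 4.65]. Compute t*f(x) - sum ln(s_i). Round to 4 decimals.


Step 1: Compute log-barrier.
ln values: [1.0043, 1.5369]
phi = -(1.0043 + 1.5369) = -2.5412
Step 2: Compute augmented objective.
t*f(x) = 7.42*9.37 = 69.5254
Total = 69.5254 - 2.5412 = 66.9842


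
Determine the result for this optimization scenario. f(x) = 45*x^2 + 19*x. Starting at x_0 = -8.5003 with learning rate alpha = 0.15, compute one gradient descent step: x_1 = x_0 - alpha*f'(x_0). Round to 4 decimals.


We compute the gradient at x_0 and apply the update.
f'(x) = 90*x + 19
f'(-8.5003) = 90*-8.5003 + 19 = -746.027
x_1 = -8.5003 - 0.15*-746.027 = 103.4038


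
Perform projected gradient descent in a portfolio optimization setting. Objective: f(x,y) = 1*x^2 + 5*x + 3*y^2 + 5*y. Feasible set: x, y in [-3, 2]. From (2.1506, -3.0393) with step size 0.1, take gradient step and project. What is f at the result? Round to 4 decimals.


Step 1: Compute gradient at (2.1506, -3.0393).
grad_x = 2*1*2.1506 + 5 = 9.3012
grad_y = 2*3*-3.0393 + 5 = -13.2358
Step 2: Gradient step.
x_raw = 2.1506 - 0.1*9.3012 = 1.2205
y_raw = -3.0393 - 0.1*-13.2358 = -1.7157
Step 3: Project onto [-3, 2].
x_proj = clip(1.2205) = 1.2205
y_proj = clip(-1.7157) = -1.7157
Step 4: Evaluate f.
f(1.2205, -1.7157) = 7.8445


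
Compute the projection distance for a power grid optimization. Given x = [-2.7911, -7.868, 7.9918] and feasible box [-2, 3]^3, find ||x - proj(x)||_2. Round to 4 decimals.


Project each component onto [-2, 3].
clip(-2.7911) = -2.0, clip(-7.868) = -2.0, clip(7.9918) = 3.0
Projection = [-2.0, -2.0, 3.0]
Squared diffs: [0.6258, 34.4334, 24.9181]
Distance = sqrt(59.9773) = 7.7445


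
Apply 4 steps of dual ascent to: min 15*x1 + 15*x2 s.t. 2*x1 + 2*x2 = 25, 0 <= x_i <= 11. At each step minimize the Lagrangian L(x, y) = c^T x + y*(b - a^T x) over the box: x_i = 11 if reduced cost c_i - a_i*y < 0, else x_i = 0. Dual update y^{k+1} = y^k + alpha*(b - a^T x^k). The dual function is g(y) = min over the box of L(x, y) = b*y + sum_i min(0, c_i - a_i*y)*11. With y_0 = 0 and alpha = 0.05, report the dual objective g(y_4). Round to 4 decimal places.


Dual ascent for LP: min 15*x1 + 15*x2, 2*x1 + 2*x2 = 25, 0 <= x_i <= 11
Step 1: y^k = 0.0, reduced costs: (15.0, 15.0)
  x^k = (0.0, 0.0), subgradient = b - a^T x = 25.0
  y^{k+1} = 0.0 + 0.05*25.0 = 1.25
Step 2: y^k = 1.25, reduced costs: (12.5, 12.5)
  x^k = (0.0, 0.0), subgradient = b - a^T x = 25.0
  y^{k+1} = 1.25 + 0.05*25.0 = 2.5
Step 3: y^k = 2.5, reduced costs: (10.0, 10.0)
  x^k = (0.0, 0.0), subgradient = b - a^T x = 25.0
  y^{k+1} = 2.5 + 0.05*25.0 = 3.75
Step 4: y^k = 3.75, reduced costs: (7.5, 7.5)
  x^k = (0.0, 0.0), subgradient = b - a^T x = 25.0
  y^{k+1} = 3.75 + 0.05*25.0 = 5.0
Dual objective at y_4 = 5.0: reduced costs (5.0, 5.0), box minimizer x = (0.0, 0.0)
g(y_4) = b*y + (c1 - a1*y)*x1 + (c2 - a2*y)*x2 = 25*5.0 + 5.0*0.0 + 5.0*0.0 = 125.0 + 0.0 + 0.0 = 125.0


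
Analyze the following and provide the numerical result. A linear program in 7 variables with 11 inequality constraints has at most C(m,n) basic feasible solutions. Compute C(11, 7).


Each vertex corresponds to some choice of n active constraints out of m, so the number of vertices is at most C(m, n) = m! / (n!(m-n)!).
m = 11, n = 7
Numerator: 11 * 10 * 9 * 8 * 7 * 6 * 5
Denominator: 7! = 5040
C(11, 7) = 330


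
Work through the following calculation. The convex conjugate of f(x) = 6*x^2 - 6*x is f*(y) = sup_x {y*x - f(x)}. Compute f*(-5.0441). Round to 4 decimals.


f*(y) = sup_x {y*x - a*x^2 - b*x} = sup_x {(y-b)*x - a*x^2}
FOC: (y - b) - 2a*x = 0 => x* = (y - b)/(2a)
x* = (-5.0441 + 6)/(2*6) = 0.0797
f*(-5.0441) = (y-b)^2/(4a) = (-5.0441 + 6)^2/(4*6)
= 0.9137/24 = 0.0381


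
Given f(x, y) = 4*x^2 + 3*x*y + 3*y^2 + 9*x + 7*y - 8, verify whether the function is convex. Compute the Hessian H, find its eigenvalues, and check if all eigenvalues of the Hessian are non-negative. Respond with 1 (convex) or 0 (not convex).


The Hessian of f(x,y) = 4*x^2 + 3*x*y + 3*y^2 + 9*x + 7*y - 8 is:
H = [[8, 3], [3, 6]]
Trace = 8 + 6 = 14
Determinant = 8*6 - (3)^2 = 39
Discriminant = (14)^2 - 4*39 = 40.0
Eigenvalues: lambda_1 = 3.8377, lambda_2 = 10.1623
The function is convex.

1


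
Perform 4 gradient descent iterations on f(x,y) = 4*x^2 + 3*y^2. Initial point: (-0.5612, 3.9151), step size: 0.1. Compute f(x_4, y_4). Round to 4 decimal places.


Gradient descent on f(x,y) = 4*x^2 + 3*y^2.
Starting point: (-0.5612, 3.9151), alpha = 0.1
Step 1: grad_x = 2*4*-0.5612 = -4.4896, grad_y = 2*3*3.9151 = 23.4906
  x_1 = -0.5612 - 0.1*-4.4896 = -0.1122
  y_1 = 3.9151 - 0.1*23.4906 = 1.566
Step 2: grad_x = 2*4*-0.1122 = -0.8979, grad_y = 2*3*1.566 = 9.3962
  x_2 = -0.1122 - 0.1*-0.8979 = -0.0224
  y_2 = 1.566 - 0.1*9.3962 = 0.6264
Step 3: grad_x = 2*4*-0.0224 = -0.1796, grad_y = 2*3*0.6264 = 3.7585
  x_3 = -0.0224 - 0.1*-0.1796 = -0.0045
  y_3 = 0.6264 - 0.1*3.7585 = 0.2506
Step 4: grad_x = 2*4*-0.0045 = -0.0359, grad_y = 2*3*0.2506 = 1.5034
  x_4 = -0.0045 - 0.1*-0.0359 = -0.0009
  y_4 = 0.2506 - 0.1*1.5034 = 0.1002
f(-0.0009, 0.1002) = 4*(-0.0009)^2 + 3*0.1002^2 = 0.0301


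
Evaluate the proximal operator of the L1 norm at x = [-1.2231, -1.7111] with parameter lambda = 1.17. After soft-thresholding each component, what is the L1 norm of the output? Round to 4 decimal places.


Soft-thresholding with lambda = 1.17:
prox(-1.2231) = sign(-1.2231)*max(|-1.2231| - 1.17, 0) = -0.0531
prox(-1.7111) = sign(-1.7111)*max(|-1.7111| - 1.17, 0) = -0.5411
prox(x) = [-0.0531, -0.5411]
||prox(x)||_1 = 0.0531 + 0.5411 = 0.5942


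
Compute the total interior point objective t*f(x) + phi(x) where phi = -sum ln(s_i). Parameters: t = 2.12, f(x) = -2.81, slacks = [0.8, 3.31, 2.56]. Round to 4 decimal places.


Step 1: Compute log-barrier.
ln values: [-0.2231, 1.1969, 0.94]
phi = -(-0.2231 + 1.1969 + 0.94) = -1.9138
Step 2: Compute augmented objective.
t*f(x) = 2.12*-2.81 = -5.9572
Total = -5.9572 - 1.9138 = -7.871


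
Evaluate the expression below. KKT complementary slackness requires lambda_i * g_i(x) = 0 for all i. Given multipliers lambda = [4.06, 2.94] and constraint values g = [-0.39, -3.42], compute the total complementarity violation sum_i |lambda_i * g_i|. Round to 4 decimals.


KKT complementary slackness check:
lambda_1 * g_1 = 4.06 * -0.39 = -1.5834
lambda_2 * g_2 = 2.94 * -3.42 = -10.0548
Total violation = 1.5834 + 10.0548 = 11.6382


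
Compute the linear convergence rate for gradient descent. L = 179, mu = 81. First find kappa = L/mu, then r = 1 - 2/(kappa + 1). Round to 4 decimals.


Step 1: Compute the condition number.
kappa = L/mu = 179/81 = 2.2099
Step 2: Compute the convergence rate.
r = 1 - 2/(kappa + 1) = 1 - 2*mu/(L + mu) = (L - mu)/(L + mu) = 98/260 = 0.3769


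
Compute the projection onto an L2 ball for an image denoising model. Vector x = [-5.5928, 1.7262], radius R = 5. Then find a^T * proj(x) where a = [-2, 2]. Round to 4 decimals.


Step 1: Compute ||x|| (intermediates to 6 decimals).
||x|| = sqrt((-5.5928)^2 + 1.7262^2) = 5.853134
Step 2: Project.
Since ||x|| > R, scale = R/||x|| = 5/5.853134 = 0.854243, proj(x) = scale * x
proj(x) = [-4.77761, 1.474594]
Step 3: Dot product.
a^T * proj(x) = -2*(-4.77761) + 2*1.474594 = 12.5044


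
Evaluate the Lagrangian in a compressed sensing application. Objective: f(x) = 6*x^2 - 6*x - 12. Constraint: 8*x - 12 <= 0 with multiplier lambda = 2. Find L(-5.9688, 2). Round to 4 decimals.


Step 1: Evaluate f(x).
f(-5.9688) = 6*(-5.9688)^2 - 6*(-5.9688) - 12 = 237.5722
Step 2: Evaluate g(x).
g(-5.9688) = 8*-5.9688 - 12 = -59.7504
Step 3: Compute Lagrangian.
L = 237.5722 + 2*-59.7504 = 118.0714


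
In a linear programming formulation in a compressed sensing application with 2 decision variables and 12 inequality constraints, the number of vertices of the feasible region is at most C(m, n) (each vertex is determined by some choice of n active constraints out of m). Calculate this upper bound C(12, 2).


Each vertex corresponds to some choice of n active constraints out of m, so the number of vertices is at most C(m, n) = m! / (n!(m-n)!).
m = 12, n = 2
Numerator: 12 * 11
Denominator: 2! = 2
C(12, 2) = 66


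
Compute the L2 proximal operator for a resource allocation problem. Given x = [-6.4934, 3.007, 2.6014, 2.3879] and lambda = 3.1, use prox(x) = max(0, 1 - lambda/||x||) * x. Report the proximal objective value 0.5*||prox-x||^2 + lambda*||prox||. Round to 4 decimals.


Step 1: Compute ||x||.
||x|| = 7.9797
Step 2: Compute scaling factor.
scale = max(0, 1 - 3.1/7.9797) = 0.6115
Step 3: prox(x) = [-3.9708, 1.8388, 1.5908, 1.4602]
||prox(x)|| = 4.8797
Step 4: Proximal objective.
0.5*||prox-x||^2 = 4.805
lambda*||prox|| = 15.1271
Total = 19.9321


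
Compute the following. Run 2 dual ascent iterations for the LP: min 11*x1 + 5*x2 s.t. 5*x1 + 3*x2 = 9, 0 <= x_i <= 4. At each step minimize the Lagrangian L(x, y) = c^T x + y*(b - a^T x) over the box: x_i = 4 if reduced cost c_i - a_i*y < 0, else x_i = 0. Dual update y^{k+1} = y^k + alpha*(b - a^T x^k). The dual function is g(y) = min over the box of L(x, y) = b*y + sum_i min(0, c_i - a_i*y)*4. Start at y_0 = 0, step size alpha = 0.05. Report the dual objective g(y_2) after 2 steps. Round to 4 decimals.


Dual ascent for LP: min 11*x1 + 5*x2, 5*x1 + 3*x2 = 9, 0 <= x_i <= 4
Step 1: y^k = 0.0, reduced costs: (11.0, 5.0)
  x^k = (0.0, 0.0), subgradient = b - a^T x = 9.0
  y^{k+1} = 0.0 + 0.05*9.0 = 0.45
Step 2: y^k = 0.45, reduced costs: (8.75, 3.65)
  x^k = (0.0, 0.0), subgradient = b - a^T x = 9.0
  y^{k+1} = 0.45 + 0.05*9.0 = 0.9
Dual objective at y_2 = 0.9: reduced costs (6.5, 2.3), box minimizer x = (0.0, 0.0)
g(y_2) = b*y + (c1 - a1*y)*x1 + (c2 - a2*y)*x2 = 9*0.9 + 6.5*0.0 + 2.3*0.0 = 8.1 + 0.0 + 0.0 = 8.1


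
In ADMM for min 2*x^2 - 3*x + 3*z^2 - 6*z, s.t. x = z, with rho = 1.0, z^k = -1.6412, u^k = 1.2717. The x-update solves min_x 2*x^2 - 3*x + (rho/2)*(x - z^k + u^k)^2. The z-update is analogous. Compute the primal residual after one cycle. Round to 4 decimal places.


ADMM iteration with rho = 1.0, z^k = -1.6412, u^k = 1.2717
Step 1: x-update.
Minimize 2*x^2 - 3*x + (1.0/2)*(x + 1.6412 + 1.2717)^2
FOC: (2*2 + 1.0)*x = 3 + 1.0*(-1.6412 - 1.2717)
x^{k+1} = 0.0174
Step 2: z-update.
Minimize 3*z^2 - 6*z + (1.0/2)*(0.0174 - z + 1.2717)^2
FOC: (2*3 + 1.0)*z = 6 + 1.0*(0.0174 + 1.2717)
z^{k+1} = 1.0413
Step 3: u-update.
u^{k+1} = 1.2717 + 0.0174 - 1.0413 = 0.2478
Step 4: Primal residual = |0.0174 - 1.0413| = 1.0239


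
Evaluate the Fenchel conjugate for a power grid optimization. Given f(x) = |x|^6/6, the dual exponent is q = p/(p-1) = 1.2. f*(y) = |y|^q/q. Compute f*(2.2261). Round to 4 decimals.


The conjugate exponent q satisfies 1/p + 1/q = 1.
p = 6, so q = 6/(6 - 1) = 1.2
|y|^q = 2.2261^1.2 = 2.6125
f*(2.2261) = 2.6125 / 1.2 = 2.1771


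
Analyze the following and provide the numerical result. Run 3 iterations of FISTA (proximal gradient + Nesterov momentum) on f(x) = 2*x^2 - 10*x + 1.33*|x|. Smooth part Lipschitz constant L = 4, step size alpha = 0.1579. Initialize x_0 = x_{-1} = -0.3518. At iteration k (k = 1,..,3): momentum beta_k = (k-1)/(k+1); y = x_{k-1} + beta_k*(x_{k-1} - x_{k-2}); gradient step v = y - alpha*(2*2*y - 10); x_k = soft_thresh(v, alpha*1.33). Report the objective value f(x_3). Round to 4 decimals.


FISTA on f(x) = 2*x^2 - 10*x + 1.33*|x|
L = 4, alpha = 0.1579
Iteration 1: beta = 0.0, y = -0.3518 + 0.0*(-0.3518 + 0.3518) = -0.3518
  grad(y) = -11.4072, v = y - alpha*grad = 1.4494
  prox(v) = soft_thresh(1.4494, 0.21) = 1.2394
Iteration 2: beta = 0.3333, y = 1.2394 + 0.3333*(1.2394 + 0.3518) = 1.7698
  grad(y) = -2.9209, v = y - alpha*grad = 2.231
  prox(v) = soft_thresh(2.231, 0.21) = 2.021
Iteration 3: beta = 0.5, y = 2.021 + 0.5*(2.021 - 1.2394) = 2.4118
  grad(y) = -0.3529, v = y - alpha*grad = 2.4675
  prox(v) = soft_thresh(2.4675, 0.21) = 2.2575
f(x_3) = 2*2.2575^2 - 10*2.2575 + 1.33*|2.2575| = -9.3799


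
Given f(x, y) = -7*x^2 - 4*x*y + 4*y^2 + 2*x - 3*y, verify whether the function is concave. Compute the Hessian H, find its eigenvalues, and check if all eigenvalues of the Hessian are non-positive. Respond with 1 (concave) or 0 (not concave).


The Hessian of f(x,y) = -7*x^2 - 4*x*y + 4*y^2 + 2*x - 3*y is:
H = [[-14, -4], [-4, 8]]
Trace = -14 + 8 = -6
Determinant = -14*8 - (-4)^2 = -128
Discriminant = (-6)^2 - 4*-128 = 548.0
Eigenvalues: lambda_1 = -14.7047, lambda_2 = 8.7047
The function is not concave.

0


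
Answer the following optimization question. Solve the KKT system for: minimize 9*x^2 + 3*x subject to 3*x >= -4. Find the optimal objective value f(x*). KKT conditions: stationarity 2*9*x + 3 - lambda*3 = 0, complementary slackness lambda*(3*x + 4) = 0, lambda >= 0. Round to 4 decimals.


Step 1: Try lambda = 0 (constraint inactive).
Stationarity: 2*9*x + 3 = 0
x* = -3/(2*9) = -1/6 = -0.1667 (rounded; the exact value -1/6 is used below)
Check constraint: 3*-0.1667 = -0.5001 >= -4 -- satisfied.
Step 2: Compute optimal value.
f(x*) = 9*(-1/6)^2 + 3*(-1/6) = -0.25


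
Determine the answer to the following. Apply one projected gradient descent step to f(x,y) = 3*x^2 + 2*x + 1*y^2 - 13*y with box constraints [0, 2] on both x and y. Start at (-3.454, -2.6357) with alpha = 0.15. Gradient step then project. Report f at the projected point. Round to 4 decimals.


Step 1: Compute gradient at (-3.454, -2.6357).
grad_x = 2*3*-3.454 + 2 = -18.724
grad_y = 2*1*-2.6357 - 13 = -18.2714
Step 2: Gradient step.
x_raw = -3.454 - 0.15*-18.724 = -0.6454
y_raw = -2.6357 - 0.15*-18.2714 = 0.105
Step 3: Project onto [0, 2].
x_proj = clip(-0.6454) = 0.0
y_proj = clip(0.105) = 0.105
Step 4: Evaluate f.
f(0.0, 0.105) = -1.3541


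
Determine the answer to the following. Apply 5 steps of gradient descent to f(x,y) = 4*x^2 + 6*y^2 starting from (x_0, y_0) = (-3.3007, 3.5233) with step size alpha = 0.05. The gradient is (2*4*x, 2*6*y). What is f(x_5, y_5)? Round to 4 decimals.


Gradient descent on f(x,y) = 4*x^2 + 6*y^2.
Starting point: (-3.3007, 3.5233), alpha = 0.05
Step 1: grad_x = 2*4*-3.3007 = -26.4056, grad_y = 2*6*3.5233 = 42.2796
  x_1 = -3.3007 - 0.05*-26.4056 = -1.9804
  y_1 = 3.5233 - 0.05*42.2796 = 1.4093
Step 2: grad_x = 2*4*-1.9804 = -15.8434, grad_y = 2*6*1.4093 = 16.9118
  x_2 = -1.9804 - 0.05*-15.8434 = -1.1883
  y_2 = 1.4093 - 0.05*16.9118 = 0.5637
Step 3: grad_x = 2*4*-1.1883 = -9.506, grad_y = 2*6*0.5637 = 6.7647
  x_3 = -1.1883 - 0.05*-9.506 = -0.713
  y_3 = 0.5637 - 0.05*6.7647 = 0.2255
Step 4: grad_x = 2*4*-0.713 = -5.7036, grad_y = 2*6*0.2255 = 2.7059
  x_4 = -0.713 - 0.05*-5.7036 = -0.4278
  y_4 = 0.2255 - 0.05*2.7059 = 0.0902
Step 5: grad_x = 2*4*-0.4278 = -3.4222, grad_y = 2*6*0.0902 = 1.0824
  x_5 = -0.4278 - 0.05*-3.4222 = -0.2567
  y_5 = 0.0902 - 0.05*1.0824 = 0.0361
f(-0.2567, 0.0361) = 4*(-0.2567)^2 + 6*0.0361^2 = 0.2713


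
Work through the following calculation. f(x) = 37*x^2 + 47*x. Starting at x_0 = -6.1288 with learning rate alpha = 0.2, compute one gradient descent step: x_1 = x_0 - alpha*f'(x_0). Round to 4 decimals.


We compute the gradient at x_0 and apply the update.
f'(x) = 74*x + 47
f'(-6.1288) = 74*-6.1288 + 47 = -406.5312
x_1 = -6.1288 - 0.2*-406.5312 = 75.1774


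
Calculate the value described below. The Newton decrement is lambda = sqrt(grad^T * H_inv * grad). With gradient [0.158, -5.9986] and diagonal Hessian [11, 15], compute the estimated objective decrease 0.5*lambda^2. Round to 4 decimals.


Step 1: H is diagonal, so H^(-1) * g = [0.0144, -0.3999].
Step 2: g^T H^(-1) g = sum_i g_i^2 / H_ii
  = (0.158)^2/11 + (-5.9986)^2/15
  = 0.0023 + 2.3989 = 2.4011
Step 3: Objective decrease = 0.5 * g^T H^(-1) g = 1.2006


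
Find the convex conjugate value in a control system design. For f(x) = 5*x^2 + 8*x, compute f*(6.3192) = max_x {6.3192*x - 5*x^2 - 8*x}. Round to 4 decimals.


f*(y) = sup_x {y*x - a*x^2 - b*x} = sup_x {(y-b)*x - a*x^2}
FOC: (y - b) - 2a*x = 0 => x* = (y - b)/(2a)
x* = (6.3192 - 8)/(2*5) = -0.1681
f*(6.3192) = (y-b)^2/(4a) = (6.3192 - 8)^2/(4*5)
= 2.8251/20 = 0.1413


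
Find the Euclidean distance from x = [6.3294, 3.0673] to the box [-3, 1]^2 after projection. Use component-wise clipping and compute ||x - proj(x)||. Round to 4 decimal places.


Project each component onto [-3, 1].
clip(6.3294) = 1.0, clip(3.0673) = 1.0
Projection = [1.0, 1.0]
Squared diffs: [28.4025, 4.2737]
Distance = sqrt(32.6762) = 5.7163


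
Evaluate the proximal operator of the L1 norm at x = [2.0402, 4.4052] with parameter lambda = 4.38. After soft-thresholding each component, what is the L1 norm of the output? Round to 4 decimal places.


Soft-thresholding with lambda = 4.38:
prox(2.0402) = sign(2.0402)*max(|2.0402| - 4.38, 0) = 0.0
prox(4.4052) = sign(4.4052)*max(|4.4052| - 4.38, 0) = 0.0252
prox(x) = [0.0, 0.0252]
||prox(x)||_1 = 0.0 + 0.0252 = 0.0252


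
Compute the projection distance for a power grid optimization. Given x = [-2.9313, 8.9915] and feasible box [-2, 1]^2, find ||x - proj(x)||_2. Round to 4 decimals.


Project each component onto [-2, 1].
clip(-2.9313) = -2.0, clip(8.9915) = 1.0
Projection = [-2.0, 1.0]
Squared diffs: [0.8673, 63.8641]
Distance = sqrt(64.7314) = 8.0456


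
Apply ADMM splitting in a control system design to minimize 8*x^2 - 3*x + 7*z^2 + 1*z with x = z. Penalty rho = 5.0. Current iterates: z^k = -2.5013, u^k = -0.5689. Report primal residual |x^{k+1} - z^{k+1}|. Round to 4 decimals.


ADMM iteration with rho = 5.0, z^k = -2.5013, u^k = -0.5689
Step 1: x-update.
Minimize 8*x^2 - 3*x + (5.0/2)*(x + 2.5013 - 0.5689)^2
FOC: (2*8 + 5.0)*x = 3 + 5.0*(-2.5013 + 0.5689)
x^{k+1} = -0.3172
Step 2: z-update.
Minimize 7*z^2 + 1*z + (5.0/2)*(-0.3172 - z - 0.5689)^2
FOC: (2*7 + 5.0)*z = -1 + 5.0*(-0.3172 - 0.5689)
z^{k+1} = -0.2858
Step 3: u-update.
u^{k+1} = -0.5689 - 0.3172 + 0.2858 = -0.6003
Step 4: Primal residual = |-0.3172 + 0.2858| = 0.0314


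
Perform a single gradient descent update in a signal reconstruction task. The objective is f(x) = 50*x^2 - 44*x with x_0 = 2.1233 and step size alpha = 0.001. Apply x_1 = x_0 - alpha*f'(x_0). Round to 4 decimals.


We compute the gradient at x_0 and apply the update.
f'(x) = 100*x - 44
f'(2.1233) = 100*2.1233 - 44 = 168.33
x_1 = 2.1233 - 0.001*168.33 = 1.955


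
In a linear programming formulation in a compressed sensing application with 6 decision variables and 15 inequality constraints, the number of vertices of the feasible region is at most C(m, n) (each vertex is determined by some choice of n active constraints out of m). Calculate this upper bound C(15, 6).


Each vertex corresponds to some choice of n active constraints out of m, so the number of vertices is at most C(m, n) = m! / (n!(m-n)!).
m = 15, n = 6
Numerator: 15 * 14 * 13 * 12 * 11 * 10
Denominator: 6! = 720
C(15, 6) = 5005


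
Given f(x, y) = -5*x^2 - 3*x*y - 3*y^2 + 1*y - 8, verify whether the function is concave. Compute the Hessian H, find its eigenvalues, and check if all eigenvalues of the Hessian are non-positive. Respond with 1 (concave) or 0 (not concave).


The Hessian of f(x,y) = -5*x^2 - 3*x*y - 3*y^2 + 1*y - 8 is:
H = [[-10, -3], [-3, -6]]
Trace = -10 - 6 = -16
Determinant = -10*-6 - (-3)^2 = 51
Discriminant = (-16)^2 - 4*51 = 52.0
Eigenvalues: lambda_1 = -11.6056, lambda_2 = -4.3944
The function is concave.

1


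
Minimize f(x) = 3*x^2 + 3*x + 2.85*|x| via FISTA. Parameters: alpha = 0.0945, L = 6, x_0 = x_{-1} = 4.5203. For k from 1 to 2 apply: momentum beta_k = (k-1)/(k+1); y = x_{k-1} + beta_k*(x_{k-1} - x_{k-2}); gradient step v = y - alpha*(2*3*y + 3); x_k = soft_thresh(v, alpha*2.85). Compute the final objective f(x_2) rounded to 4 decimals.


FISTA on f(x) = 3*x^2 + 3*x + 2.85*|x|
L = 6, alpha = 0.0945
Iteration 1: beta = 0.0, y = 4.5203 + 0.0*(4.5203 - 4.5203) = 4.5203
  grad(y) = 30.1218, v = y - alpha*grad = 1.6738
  prox(v) = soft_thresh(1.6738, 0.2693) = 1.4045
Iteration 2: beta = 0.3333, y = 1.4045 + 0.3333*(1.4045 - 4.5203) = 0.3659
  grad(y) = 5.1951, v = y - alpha*grad = -0.1251
  prox(v) = soft_thresh(-0.1251, 0.2693) = 0.0
f(x_2) = 3*0.0^2 + 3*0.0 + 2.85*|0.0| = 0.0


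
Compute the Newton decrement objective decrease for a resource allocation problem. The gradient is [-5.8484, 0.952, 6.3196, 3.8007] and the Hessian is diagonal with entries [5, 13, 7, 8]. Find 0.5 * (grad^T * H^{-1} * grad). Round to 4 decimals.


Step 1: H is diagonal, so H^(-1) * g = [-1.1697, 0.0732, 0.9028, 0.4751].
Step 2: g^T H^(-1) g = sum_i g_i^2 / H_ii
  = (-5.8484)^2/5 + (0.952)^2/13 + (6.3196)^2/7 + (3.8007)^2/8
  = 6.8408 + 0.0697 + 5.7053 + 1.8057 = 14.4215
Step 3: Objective decrease = 0.5 * g^T H^(-1) g = 7.2107


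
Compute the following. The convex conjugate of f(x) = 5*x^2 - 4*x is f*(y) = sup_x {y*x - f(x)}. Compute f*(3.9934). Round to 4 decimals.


f*(y) = sup_x {y*x - a*x^2 - b*x} = sup_x {(y-b)*x - a*x^2}
FOC: (y - b) - 2a*x = 0 => x* = (y - b)/(2a)
x* = (3.9934 + 4)/(2*5) = 0.7993
f*(3.9934) = (y-b)^2/(4a) = (3.9934 + 4)^2/(4*5)
= 63.8944/20 = 3.1947


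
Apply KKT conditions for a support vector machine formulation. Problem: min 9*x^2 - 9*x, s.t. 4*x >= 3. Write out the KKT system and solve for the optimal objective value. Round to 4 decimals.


Step 1: Try lambda = 0 (constraint inactive).
x_unc = 9/(2*9) = 0.5
Check: 4*0.5 = 2.0 < 3 -- violated!
Step 2: Constraint must be active: 4*x = 3
x* = 3/4 = 0.75
lambda = (2*9*0.75 - 9)/4 = 1.125
Step 3: Compute optimal value.
f(x*) = 9*0.75^2 - 9*0.75 = -1.6875


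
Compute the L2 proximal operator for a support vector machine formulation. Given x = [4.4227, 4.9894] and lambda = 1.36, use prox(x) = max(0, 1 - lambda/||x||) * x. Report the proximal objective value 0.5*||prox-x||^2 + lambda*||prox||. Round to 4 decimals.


Step 1: Compute ||x||.
||x|| = 6.6674
Step 2: Compute scaling factor.
scale = max(0, 1 - 1.36/6.6674) = 0.796
Step 3: prox(x) = [3.5206, 3.9717]
||prox(x)|| = 5.3074
Step 4: Proximal objective.
0.5*||prox-x||^2 = 0.9248
lambda*||prox|| = 7.2181
Total = 8.1429


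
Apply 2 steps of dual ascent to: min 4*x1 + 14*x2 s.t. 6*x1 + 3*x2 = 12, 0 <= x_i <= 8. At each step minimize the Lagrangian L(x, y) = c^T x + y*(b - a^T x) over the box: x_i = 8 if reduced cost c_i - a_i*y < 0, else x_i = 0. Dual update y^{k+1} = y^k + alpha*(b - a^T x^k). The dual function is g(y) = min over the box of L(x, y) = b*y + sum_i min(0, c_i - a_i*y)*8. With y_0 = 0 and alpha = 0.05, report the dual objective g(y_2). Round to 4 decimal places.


Dual ascent for LP: min 4*x1 + 14*x2, 6*x1 + 3*x2 = 12, 0 <= x_i <= 8
Step 1: y^k = 0.0, reduced costs: (4.0, 14.0)
  x^k = (0.0, 0.0), subgradient = b - a^T x = 12.0
  y^{k+1} = 0.0 + 0.05*12.0 = 0.6
Step 2: y^k = 0.6, reduced costs: (0.4, 12.2)
  x^k = (0.0, 0.0), subgradient = b - a^T x = 12.0
  y^{k+1} = 0.6 + 0.05*12.0 = 1.2
Dual objective at y_2 = 1.2: reduced costs (-3.2, 10.4), box minimizer x = (8.0, 0.0)
g(y_2) = b*y + (c1 - a1*y)*x1 + (c2 - a2*y)*x2 = 12*1.2 + (-3.2)*8.0 + 10.4*0.0 = 14.4 - 25.6 + 0.0 = -11.2


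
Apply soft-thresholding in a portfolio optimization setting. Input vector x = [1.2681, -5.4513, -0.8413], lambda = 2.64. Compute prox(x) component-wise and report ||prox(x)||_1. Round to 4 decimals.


Soft-thresholding with lambda = 2.64:
prox(1.2681) = sign(1.2681)*max(|1.2681| - 2.64, 0) = 0.0
prox(-5.4513) = sign(-5.4513)*max(|-5.4513| - 2.64, 0) = -2.8113
prox(-0.8413) = sign(-0.8413)*max(|-0.8413| - 2.64, 0) = 0.0
prox(x) = [0.0, -2.8113, 0.0]
||prox(x)||_1 = 0.0 + 2.8113 + 0.0 = 2.8113


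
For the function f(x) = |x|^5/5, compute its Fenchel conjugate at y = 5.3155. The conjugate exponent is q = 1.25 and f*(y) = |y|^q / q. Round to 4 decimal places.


The conjugate exponent q satisfies 1/p + 1/q = 1.
p = 5, so q = 5/(5 - 1) = 1.25
|y|^q = 5.3155^1.25 = 8.0711
f*(5.3155) = 8.0711 / 1.25 = 6.4568
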